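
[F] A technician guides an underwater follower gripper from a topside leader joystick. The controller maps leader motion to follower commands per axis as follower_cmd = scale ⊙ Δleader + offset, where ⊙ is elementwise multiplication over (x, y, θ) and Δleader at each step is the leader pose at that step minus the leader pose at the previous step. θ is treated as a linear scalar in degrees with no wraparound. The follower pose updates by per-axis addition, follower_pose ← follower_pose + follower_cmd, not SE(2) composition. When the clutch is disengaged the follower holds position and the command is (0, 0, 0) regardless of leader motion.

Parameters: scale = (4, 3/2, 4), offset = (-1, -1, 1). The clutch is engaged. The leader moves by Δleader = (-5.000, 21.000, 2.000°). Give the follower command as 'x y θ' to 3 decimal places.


axis x: 4·-5.000 + -1 = -21.000
axis y: 3/2·21.000 + -1 = 30.500
axis θ: 4·2.000 + 1 = 9.000

-21.000 30.500 9.000


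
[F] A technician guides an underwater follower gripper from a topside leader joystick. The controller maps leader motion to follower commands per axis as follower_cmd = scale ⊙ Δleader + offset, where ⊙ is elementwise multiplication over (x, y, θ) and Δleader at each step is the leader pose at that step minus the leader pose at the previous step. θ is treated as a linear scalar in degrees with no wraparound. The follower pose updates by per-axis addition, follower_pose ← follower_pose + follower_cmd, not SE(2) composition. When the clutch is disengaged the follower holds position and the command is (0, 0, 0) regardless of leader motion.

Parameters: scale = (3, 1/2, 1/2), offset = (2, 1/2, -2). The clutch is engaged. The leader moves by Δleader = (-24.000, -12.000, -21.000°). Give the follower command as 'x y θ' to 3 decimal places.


-70.000 -5.500 -12.500

axis x: 3·-24.000 + 2 = -70.000
axis y: 1/2·-12.000 + 1/2 = -5.500
axis θ: 1/2·-21.000 + -2 = -12.500


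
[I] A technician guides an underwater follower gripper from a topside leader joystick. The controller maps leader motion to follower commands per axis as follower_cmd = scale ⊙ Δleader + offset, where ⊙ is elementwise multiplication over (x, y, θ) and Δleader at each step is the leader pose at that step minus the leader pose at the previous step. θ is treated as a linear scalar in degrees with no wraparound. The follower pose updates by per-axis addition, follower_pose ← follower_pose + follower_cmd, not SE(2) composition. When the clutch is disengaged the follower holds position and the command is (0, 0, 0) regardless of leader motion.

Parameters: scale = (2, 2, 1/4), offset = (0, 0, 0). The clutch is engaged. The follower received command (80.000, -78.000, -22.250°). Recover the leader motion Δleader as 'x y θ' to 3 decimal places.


axis x: (80.000 − 0) / (2) = 40.000
axis y: (-78.000 − 0) / (2) = -39.000
axis θ: (-22.250 − 0) / (1/4) = -89.000

40.000 -39.000 -89.000


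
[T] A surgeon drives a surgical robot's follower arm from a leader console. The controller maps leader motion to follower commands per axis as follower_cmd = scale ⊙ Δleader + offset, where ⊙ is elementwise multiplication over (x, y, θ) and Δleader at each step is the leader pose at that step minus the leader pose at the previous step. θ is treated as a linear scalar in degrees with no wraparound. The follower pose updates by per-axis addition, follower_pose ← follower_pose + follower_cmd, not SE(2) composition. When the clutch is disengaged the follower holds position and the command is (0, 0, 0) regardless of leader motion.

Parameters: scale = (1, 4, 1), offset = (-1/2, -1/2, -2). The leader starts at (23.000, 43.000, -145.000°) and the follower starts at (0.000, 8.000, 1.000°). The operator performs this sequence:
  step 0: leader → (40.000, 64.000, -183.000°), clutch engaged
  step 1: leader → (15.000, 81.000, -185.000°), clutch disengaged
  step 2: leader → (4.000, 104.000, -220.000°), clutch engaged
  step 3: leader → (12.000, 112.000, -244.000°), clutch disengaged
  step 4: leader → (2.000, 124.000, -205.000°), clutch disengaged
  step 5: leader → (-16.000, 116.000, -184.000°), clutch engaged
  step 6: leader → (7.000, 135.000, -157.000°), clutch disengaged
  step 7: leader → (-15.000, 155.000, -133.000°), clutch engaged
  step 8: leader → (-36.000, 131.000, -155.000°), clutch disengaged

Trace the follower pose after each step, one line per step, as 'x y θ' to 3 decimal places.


step 0: Δleader=(17.000, 21.000, -38.000°), engaged; cmd=(16.500, 83.500, -40.000°) → follower=(16.500, 91.500, -39.000°)
step 1: Δleader=(-25.000, 17.000, -2.000°), disengaged; cmd=(0,0,0) → follower holds at (16.500, 91.500, -39.000°)
step 2: Δleader=(-11.000, 23.000, -35.000°), engaged; cmd=(-11.500, 91.500, -37.000°) → follower=(5.000, 183.000, -76.000°)
step 3: Δleader=(8.000, 8.000, -24.000°), disengaged; cmd=(0,0,0) → follower holds at (5.000, 183.000, -76.000°)
step 4: Δleader=(-10.000, 12.000, 39.000°), disengaged; cmd=(0,0,0) → follower holds at (5.000, 183.000, -76.000°)
step 5: Δleader=(-18.000, -8.000, 21.000°), engaged; cmd=(-18.500, -32.500, 19.000°) → follower=(-13.500, 150.500, -57.000°)
step 6: Δleader=(23.000, 19.000, 27.000°), disengaged; cmd=(0,0,0) → follower holds at (-13.500, 150.500, -57.000°)
step 7: Δleader=(-22.000, 20.000, 24.000°), engaged; cmd=(-22.500, 79.500, 22.000°) → follower=(-36.000, 230.000, -35.000°)
step 8: Δleader=(-21.000, -24.000, -22.000°), disengaged; cmd=(0,0,0) → follower holds at (-36.000, 230.000, -35.000°)

16.500 91.500 -39.000
16.500 91.500 -39.000
5.000 183.000 -76.000
5.000 183.000 -76.000
5.000 183.000 -76.000
-13.500 150.500 -57.000
-13.500 150.500 -57.000
-36.000 230.000 -35.000
-36.000 230.000 -35.000


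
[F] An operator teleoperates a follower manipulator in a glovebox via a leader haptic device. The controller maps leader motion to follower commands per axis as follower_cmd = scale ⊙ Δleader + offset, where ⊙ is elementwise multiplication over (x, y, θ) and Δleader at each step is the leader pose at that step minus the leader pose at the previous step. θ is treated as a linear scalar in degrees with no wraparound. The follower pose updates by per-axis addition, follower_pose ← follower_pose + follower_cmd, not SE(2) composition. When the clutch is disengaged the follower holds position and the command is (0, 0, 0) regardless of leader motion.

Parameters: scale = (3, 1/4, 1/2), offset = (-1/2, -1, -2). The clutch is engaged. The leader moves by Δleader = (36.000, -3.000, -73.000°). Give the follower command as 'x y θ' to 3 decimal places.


axis x: 3·36.000 + -1/2 = 107.500
axis y: 1/4·-3.000 + -1 = -1.750
axis θ: 1/2·-73.000 + -2 = -38.500

107.500 -1.750 -38.500


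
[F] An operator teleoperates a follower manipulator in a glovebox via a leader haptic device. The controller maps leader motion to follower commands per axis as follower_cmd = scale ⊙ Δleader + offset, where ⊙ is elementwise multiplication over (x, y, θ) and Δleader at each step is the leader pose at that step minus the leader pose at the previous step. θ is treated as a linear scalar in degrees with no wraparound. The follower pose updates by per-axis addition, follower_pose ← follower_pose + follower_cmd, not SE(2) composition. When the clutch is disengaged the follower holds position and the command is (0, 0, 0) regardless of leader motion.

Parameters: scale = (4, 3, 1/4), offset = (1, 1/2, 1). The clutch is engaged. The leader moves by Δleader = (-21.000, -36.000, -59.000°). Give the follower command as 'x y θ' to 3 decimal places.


-83.000 -107.500 -13.750

axis x: 4·-21.000 + 1 = -83.000
axis y: 3·-36.000 + 1/2 = -107.500
axis θ: 1/4·-59.000 + 1 = -13.750


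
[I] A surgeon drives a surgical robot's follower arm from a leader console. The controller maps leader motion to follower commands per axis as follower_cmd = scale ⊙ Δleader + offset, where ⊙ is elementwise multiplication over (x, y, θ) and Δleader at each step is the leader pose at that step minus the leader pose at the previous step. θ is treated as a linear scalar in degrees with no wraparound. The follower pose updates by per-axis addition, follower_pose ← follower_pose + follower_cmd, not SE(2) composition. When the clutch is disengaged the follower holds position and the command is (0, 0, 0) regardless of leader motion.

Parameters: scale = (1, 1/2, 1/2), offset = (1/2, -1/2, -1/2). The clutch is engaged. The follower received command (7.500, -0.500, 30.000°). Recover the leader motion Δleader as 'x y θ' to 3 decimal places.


axis x: (7.500 − 1/2) / (1) = 7.000
axis y: (-0.500 − -1/2) / (1/2) = 0.000
axis θ: (30.000 − -1/2) / (1/2) = 61.000

7.000 0.000 61.000


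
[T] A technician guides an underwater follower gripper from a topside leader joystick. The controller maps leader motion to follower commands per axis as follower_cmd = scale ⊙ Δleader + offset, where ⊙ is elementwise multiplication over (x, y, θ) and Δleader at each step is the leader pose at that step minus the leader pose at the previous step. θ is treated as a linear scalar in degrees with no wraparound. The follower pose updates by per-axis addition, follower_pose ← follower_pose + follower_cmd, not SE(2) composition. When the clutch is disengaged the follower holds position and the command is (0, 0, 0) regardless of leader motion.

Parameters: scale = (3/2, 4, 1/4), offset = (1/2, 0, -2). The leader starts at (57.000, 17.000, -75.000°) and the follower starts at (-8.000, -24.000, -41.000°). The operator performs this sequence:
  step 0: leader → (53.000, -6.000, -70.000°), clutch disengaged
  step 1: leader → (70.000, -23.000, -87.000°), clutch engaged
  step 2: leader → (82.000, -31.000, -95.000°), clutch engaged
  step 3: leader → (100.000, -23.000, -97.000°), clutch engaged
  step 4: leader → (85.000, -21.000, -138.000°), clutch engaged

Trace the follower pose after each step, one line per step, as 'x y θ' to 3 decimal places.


-8.000 -24.000 -41.000
18.000 -92.000 -47.250
36.500 -124.000 -51.250
64.000 -92.000 -53.750
42.000 -84.000 -66.000

step 0: Δleader=(-4.000, -23.000, 5.000°), disengaged; cmd=(0,0,0) → follower holds at (-8.000, -24.000, -41.000°)
step 1: Δleader=(17.000, -17.000, -17.000°), engaged; cmd=(26.000, -68.000, -6.250°) → follower=(18.000, -92.000, -47.250°)
step 2: Δleader=(12.000, -8.000, -8.000°), engaged; cmd=(18.500, -32.000, -4.000°) → follower=(36.500, -124.000, -51.250°)
step 3: Δleader=(18.000, 8.000, -2.000°), engaged; cmd=(27.500, 32.000, -2.500°) → follower=(64.000, -92.000, -53.750°)
step 4: Δleader=(-15.000, 2.000, -41.000°), engaged; cmd=(-22.000, 8.000, -12.250°) → follower=(42.000, -84.000, -66.000°)


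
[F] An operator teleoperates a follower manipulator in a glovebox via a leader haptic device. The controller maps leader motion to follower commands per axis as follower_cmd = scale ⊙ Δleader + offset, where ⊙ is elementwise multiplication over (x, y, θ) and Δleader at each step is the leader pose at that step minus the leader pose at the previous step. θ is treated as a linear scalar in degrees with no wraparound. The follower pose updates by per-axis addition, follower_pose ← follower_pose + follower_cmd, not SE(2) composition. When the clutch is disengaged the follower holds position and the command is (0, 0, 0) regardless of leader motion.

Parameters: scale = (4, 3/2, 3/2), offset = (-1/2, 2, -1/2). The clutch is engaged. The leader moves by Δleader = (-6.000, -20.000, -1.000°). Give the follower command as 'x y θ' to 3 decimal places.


axis x: 4·-6.000 + -1/2 = -24.500
axis y: 3/2·-20.000 + 2 = -28.000
axis θ: 3/2·-1.000 + -1/2 = -2.000

-24.500 -28.000 -2.000


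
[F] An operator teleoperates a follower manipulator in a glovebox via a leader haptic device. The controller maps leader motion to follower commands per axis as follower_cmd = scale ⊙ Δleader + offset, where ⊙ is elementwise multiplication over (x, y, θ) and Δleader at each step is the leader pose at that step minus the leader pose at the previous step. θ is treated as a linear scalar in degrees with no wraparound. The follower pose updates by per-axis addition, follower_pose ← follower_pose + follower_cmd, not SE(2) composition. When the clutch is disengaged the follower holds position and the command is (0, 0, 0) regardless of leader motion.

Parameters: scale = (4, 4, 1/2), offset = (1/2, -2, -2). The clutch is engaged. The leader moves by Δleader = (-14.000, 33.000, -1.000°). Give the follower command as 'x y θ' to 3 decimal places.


axis x: 4·-14.000 + 1/2 = -55.500
axis y: 4·33.000 + -2 = 130.000
axis θ: 1/2·-1.000 + -2 = -2.500

-55.500 130.000 -2.500


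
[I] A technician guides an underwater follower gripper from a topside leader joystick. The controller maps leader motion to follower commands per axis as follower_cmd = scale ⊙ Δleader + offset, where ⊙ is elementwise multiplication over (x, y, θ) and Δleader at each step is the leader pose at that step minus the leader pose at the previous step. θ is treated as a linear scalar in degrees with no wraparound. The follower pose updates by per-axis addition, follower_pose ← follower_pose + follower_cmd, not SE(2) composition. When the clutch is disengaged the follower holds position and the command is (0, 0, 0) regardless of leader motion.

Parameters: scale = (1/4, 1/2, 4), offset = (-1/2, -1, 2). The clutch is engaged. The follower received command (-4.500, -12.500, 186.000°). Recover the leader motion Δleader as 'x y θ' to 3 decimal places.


axis x: (-4.500 − -1/2) / (1/4) = -16.000
axis y: (-12.500 − -1) / (1/2) = -23.000
axis θ: (186.000 − 2) / (4) = 46.000

-16.000 -23.000 46.000


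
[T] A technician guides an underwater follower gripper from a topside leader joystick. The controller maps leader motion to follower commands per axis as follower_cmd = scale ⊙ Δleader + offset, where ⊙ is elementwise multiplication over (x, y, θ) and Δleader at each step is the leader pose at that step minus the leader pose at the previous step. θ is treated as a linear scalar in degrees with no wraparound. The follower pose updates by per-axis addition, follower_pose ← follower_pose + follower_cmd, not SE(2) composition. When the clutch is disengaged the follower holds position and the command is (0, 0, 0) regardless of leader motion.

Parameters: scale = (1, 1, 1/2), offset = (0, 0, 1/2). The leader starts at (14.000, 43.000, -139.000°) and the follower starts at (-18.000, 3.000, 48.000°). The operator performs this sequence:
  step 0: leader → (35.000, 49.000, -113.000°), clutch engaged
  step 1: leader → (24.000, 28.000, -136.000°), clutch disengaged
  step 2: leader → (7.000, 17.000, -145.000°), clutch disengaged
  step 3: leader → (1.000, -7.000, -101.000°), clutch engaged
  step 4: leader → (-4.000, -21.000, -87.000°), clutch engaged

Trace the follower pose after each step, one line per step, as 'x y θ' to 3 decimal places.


step 0: Δleader=(21.000, 6.000, 26.000°), engaged; cmd=(21.000, 6.000, 13.500°) → follower=(3.000, 9.000, 61.500°)
step 1: Δleader=(-11.000, -21.000, -23.000°), disengaged; cmd=(0,0,0) → follower holds at (3.000, 9.000, 61.500°)
step 2: Δleader=(-17.000, -11.000, -9.000°), disengaged; cmd=(0,0,0) → follower holds at (3.000, 9.000, 61.500°)
step 3: Δleader=(-6.000, -24.000, 44.000°), engaged; cmd=(-6.000, -24.000, 22.500°) → follower=(-3.000, -15.000, 84.000°)
step 4: Δleader=(-5.000, -14.000, 14.000°), engaged; cmd=(-5.000, -14.000, 7.500°) → follower=(-8.000, -29.000, 91.500°)

3.000 9.000 61.500
3.000 9.000 61.500
3.000 9.000 61.500
-3.000 -15.000 84.000
-8.000 -29.000 91.500


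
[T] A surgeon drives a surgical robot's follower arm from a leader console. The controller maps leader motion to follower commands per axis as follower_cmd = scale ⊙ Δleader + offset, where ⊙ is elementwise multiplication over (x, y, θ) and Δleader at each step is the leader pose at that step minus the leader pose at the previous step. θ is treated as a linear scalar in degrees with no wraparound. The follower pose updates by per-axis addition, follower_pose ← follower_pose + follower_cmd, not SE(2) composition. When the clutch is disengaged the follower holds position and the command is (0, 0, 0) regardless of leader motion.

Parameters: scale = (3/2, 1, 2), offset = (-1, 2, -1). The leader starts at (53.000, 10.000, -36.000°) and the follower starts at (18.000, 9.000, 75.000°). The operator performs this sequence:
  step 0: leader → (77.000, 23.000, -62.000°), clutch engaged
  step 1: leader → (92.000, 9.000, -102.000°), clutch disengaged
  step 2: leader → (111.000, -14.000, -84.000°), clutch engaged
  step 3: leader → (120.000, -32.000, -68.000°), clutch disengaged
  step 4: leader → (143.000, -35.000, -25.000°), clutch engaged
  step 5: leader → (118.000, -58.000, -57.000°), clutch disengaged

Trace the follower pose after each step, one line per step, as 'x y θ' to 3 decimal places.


step 0: Δleader=(24.000, 13.000, -26.000°), engaged; cmd=(35.000, 15.000, -53.000°) → follower=(53.000, 24.000, 22.000°)
step 1: Δleader=(15.000, -14.000, -40.000°), disengaged; cmd=(0,0,0) → follower holds at (53.000, 24.000, 22.000°)
step 2: Δleader=(19.000, -23.000, 18.000°), engaged; cmd=(27.500, -21.000, 35.000°) → follower=(80.500, 3.000, 57.000°)
step 3: Δleader=(9.000, -18.000, 16.000°), disengaged; cmd=(0,0,0) → follower holds at (80.500, 3.000, 57.000°)
step 4: Δleader=(23.000, -3.000, 43.000°), engaged; cmd=(33.500, -1.000, 85.000°) → follower=(114.000, 2.000, 142.000°)
step 5: Δleader=(-25.000, -23.000, -32.000°), disengaged; cmd=(0,0,0) → follower holds at (114.000, 2.000, 142.000°)

53.000 24.000 22.000
53.000 24.000 22.000
80.500 3.000 57.000
80.500 3.000 57.000
114.000 2.000 142.000
114.000 2.000 142.000


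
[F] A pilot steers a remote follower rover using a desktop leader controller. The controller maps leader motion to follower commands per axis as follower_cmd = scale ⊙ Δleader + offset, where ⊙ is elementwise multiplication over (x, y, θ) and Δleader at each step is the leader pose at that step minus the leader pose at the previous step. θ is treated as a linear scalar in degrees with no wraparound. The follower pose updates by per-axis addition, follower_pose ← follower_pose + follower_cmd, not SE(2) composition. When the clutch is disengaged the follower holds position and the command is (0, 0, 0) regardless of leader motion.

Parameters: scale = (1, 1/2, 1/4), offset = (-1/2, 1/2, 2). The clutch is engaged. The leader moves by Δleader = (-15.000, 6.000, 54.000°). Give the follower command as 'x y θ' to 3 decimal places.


-15.500 3.500 15.500

axis x: 1·-15.000 + -1/2 = -15.500
axis y: 1/2·6.000 + 1/2 = 3.500
axis θ: 1/4·54.000 + 2 = 15.500


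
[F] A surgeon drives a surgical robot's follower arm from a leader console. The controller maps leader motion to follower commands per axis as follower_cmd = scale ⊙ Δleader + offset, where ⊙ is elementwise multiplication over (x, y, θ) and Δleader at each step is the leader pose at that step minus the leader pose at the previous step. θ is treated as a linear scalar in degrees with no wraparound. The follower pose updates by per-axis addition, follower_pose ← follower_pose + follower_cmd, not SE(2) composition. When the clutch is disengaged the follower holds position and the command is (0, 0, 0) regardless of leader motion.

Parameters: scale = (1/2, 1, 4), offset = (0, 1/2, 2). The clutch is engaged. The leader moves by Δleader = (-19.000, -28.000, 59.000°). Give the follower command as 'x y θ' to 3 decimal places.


axis x: 1/2·-19.000 + 0 = -9.500
axis y: 1·-28.000 + 1/2 = -27.500
axis θ: 4·59.000 + 2 = 238.000

-9.500 -27.500 238.000


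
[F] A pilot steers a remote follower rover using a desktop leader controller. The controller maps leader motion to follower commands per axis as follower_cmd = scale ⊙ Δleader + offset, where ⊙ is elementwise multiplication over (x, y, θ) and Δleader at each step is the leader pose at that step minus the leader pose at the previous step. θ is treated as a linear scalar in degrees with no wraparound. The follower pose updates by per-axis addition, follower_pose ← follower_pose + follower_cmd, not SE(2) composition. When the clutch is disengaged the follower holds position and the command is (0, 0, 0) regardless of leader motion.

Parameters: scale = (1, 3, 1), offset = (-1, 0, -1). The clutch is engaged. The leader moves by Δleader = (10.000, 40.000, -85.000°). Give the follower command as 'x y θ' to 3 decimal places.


9.000 120.000 -86.000

axis x: 1·10.000 + -1 = 9.000
axis y: 3·40.000 + 0 = 120.000
axis θ: 1·-85.000 + -1 = -86.000


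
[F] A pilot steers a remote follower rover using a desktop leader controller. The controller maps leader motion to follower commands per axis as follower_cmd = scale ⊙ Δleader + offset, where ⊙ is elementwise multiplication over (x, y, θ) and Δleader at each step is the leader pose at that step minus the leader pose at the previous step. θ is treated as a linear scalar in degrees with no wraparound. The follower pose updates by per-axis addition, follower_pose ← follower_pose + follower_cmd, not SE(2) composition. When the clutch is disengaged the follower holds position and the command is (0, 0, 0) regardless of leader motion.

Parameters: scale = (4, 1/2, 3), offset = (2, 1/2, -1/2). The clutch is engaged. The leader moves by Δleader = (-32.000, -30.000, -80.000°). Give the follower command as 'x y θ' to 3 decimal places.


axis x: 4·-32.000 + 2 = -126.000
axis y: 1/2·-30.000 + 1/2 = -14.500
axis θ: 3·-80.000 + -1/2 = -240.500

-126.000 -14.500 -240.500


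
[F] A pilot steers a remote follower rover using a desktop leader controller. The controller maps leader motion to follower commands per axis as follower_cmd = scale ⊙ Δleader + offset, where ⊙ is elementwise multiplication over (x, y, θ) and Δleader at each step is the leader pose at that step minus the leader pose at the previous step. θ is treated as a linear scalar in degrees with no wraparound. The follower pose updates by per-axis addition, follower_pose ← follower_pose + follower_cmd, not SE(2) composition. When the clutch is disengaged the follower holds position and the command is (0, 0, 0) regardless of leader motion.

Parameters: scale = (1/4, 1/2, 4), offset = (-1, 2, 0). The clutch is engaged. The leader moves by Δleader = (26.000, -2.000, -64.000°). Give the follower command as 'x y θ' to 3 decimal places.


axis x: 1/4·26.000 + -1 = 5.500
axis y: 1/2·-2.000 + 2 = 1.000
axis θ: 4·-64.000 + 0 = -256.000

5.500 1.000 -256.000


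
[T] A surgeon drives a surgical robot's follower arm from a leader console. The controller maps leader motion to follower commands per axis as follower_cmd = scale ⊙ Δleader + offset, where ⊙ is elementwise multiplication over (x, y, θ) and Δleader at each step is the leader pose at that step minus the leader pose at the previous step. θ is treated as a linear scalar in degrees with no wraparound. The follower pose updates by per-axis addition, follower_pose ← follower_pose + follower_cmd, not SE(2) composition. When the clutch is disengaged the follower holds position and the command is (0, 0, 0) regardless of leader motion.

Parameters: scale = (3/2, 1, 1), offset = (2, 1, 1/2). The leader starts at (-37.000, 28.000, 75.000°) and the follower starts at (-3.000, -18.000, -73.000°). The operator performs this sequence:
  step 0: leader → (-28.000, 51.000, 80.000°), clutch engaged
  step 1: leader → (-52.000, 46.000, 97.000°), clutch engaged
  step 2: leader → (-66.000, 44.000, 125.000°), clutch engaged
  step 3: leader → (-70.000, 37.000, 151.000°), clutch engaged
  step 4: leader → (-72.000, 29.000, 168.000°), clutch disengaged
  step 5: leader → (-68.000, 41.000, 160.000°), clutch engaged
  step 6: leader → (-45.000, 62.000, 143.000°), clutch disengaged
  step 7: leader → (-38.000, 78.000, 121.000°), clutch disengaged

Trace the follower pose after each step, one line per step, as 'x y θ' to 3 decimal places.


12.500 6.000 -67.500
-21.500 2.000 -50.000
-40.500 1.000 -21.500
-44.500 -5.000 5.000
-44.500 -5.000 5.000
-36.500 8.000 -2.500
-36.500 8.000 -2.500
-36.500 8.000 -2.500

step 0: Δleader=(9.000, 23.000, 5.000°), engaged; cmd=(15.500, 24.000, 5.500°) → follower=(12.500, 6.000, -67.500°)
step 1: Δleader=(-24.000, -5.000, 17.000°), engaged; cmd=(-34.000, -4.000, 17.500°) → follower=(-21.500, 2.000, -50.000°)
step 2: Δleader=(-14.000, -2.000, 28.000°), engaged; cmd=(-19.000, -1.000, 28.500°) → follower=(-40.500, 1.000, -21.500°)
step 3: Δleader=(-4.000, -7.000, 26.000°), engaged; cmd=(-4.000, -6.000, 26.500°) → follower=(-44.500, -5.000, 5.000°)
step 4: Δleader=(-2.000, -8.000, 17.000°), disengaged; cmd=(0,0,0) → follower holds at (-44.500, -5.000, 5.000°)
step 5: Δleader=(4.000, 12.000, -8.000°), engaged; cmd=(8.000, 13.000, -7.500°) → follower=(-36.500, 8.000, -2.500°)
step 6: Δleader=(23.000, 21.000, -17.000°), disengaged; cmd=(0,0,0) → follower holds at (-36.500, 8.000, -2.500°)
step 7: Δleader=(7.000, 16.000, -22.000°), disengaged; cmd=(0,0,0) → follower holds at (-36.500, 8.000, -2.500°)


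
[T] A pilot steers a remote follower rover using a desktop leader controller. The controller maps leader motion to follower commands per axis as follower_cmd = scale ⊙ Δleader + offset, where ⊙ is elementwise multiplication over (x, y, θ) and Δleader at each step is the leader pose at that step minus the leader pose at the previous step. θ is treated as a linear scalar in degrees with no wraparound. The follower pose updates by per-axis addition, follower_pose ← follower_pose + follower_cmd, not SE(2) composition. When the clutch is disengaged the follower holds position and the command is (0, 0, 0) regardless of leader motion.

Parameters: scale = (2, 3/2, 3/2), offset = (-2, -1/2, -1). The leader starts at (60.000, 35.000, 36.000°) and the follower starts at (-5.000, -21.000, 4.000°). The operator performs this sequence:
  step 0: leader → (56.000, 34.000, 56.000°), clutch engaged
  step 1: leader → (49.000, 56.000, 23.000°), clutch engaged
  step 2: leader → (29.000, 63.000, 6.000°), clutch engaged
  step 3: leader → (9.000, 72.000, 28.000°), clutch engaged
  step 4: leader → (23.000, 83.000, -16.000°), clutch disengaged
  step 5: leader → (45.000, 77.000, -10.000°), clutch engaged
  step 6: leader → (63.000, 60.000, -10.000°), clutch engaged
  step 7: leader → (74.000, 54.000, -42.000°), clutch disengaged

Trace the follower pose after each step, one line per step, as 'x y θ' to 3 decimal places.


step 0: Δleader=(-4.000, -1.000, 20.000°), engaged; cmd=(-10.000, -2.000, 29.000°) → follower=(-15.000, -23.000, 33.000°)
step 1: Δleader=(-7.000, 22.000, -33.000°), engaged; cmd=(-16.000, 32.500, -50.500°) → follower=(-31.000, 9.500, -17.500°)
step 2: Δleader=(-20.000, 7.000, -17.000°), engaged; cmd=(-42.000, 10.000, -26.500°) → follower=(-73.000, 19.500, -44.000°)
step 3: Δleader=(-20.000, 9.000, 22.000°), engaged; cmd=(-42.000, 13.000, 32.000°) → follower=(-115.000, 32.500, -12.000°)
step 4: Δleader=(14.000, 11.000, -44.000°), disengaged; cmd=(0,0,0) → follower holds at (-115.000, 32.500, -12.000°)
step 5: Δleader=(22.000, -6.000, 6.000°), engaged; cmd=(42.000, -9.500, 8.000°) → follower=(-73.000, 23.000, -4.000°)
step 6: Δleader=(18.000, -17.000, 0.000°), engaged; cmd=(34.000, -26.000, -1.000°) → follower=(-39.000, -3.000, -5.000°)
step 7: Δleader=(11.000, -6.000, -32.000°), disengaged; cmd=(0,0,0) → follower holds at (-39.000, -3.000, -5.000°)

-15.000 -23.000 33.000
-31.000 9.500 -17.500
-73.000 19.500 -44.000
-115.000 32.500 -12.000
-115.000 32.500 -12.000
-73.000 23.000 -4.000
-39.000 -3.000 -5.000
-39.000 -3.000 -5.000


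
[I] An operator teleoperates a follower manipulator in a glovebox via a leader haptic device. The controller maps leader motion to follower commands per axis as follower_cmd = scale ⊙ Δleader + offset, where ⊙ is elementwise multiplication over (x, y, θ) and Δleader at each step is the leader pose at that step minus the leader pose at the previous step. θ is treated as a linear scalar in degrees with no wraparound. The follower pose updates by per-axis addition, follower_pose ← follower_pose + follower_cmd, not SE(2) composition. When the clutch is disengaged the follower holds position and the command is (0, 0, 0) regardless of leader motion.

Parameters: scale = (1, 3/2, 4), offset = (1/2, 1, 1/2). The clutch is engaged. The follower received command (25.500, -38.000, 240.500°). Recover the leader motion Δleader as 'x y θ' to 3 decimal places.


25.000 -26.000 60.000

axis x: (25.500 − 1/2) / (1) = 25.000
axis y: (-38.000 − 1) / (3/2) = -26.000
axis θ: (240.500 − 1/2) / (4) = 60.000


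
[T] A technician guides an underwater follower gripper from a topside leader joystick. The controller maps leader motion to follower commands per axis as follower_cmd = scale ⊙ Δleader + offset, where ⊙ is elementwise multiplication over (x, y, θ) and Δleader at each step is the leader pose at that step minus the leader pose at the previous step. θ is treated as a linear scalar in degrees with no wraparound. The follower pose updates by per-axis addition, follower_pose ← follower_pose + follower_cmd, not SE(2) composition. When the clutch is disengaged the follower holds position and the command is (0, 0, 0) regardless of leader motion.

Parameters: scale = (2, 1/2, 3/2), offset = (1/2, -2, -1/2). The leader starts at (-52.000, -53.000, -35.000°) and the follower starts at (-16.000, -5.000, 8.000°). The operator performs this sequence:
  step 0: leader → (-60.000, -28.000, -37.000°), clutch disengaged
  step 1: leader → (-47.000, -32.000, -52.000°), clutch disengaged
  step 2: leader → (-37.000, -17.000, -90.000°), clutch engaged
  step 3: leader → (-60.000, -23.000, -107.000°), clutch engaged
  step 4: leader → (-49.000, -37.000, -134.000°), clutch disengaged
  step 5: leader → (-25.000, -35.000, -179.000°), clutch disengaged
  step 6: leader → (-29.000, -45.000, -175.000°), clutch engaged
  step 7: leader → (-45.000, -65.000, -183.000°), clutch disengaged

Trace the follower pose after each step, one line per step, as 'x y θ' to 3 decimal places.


-16.000 -5.000 8.000
-16.000 -5.000 8.000
4.500 0.500 -49.500
-41.000 -4.500 -75.500
-41.000 -4.500 -75.500
-41.000 -4.500 -75.500
-48.500 -11.500 -70.000
-48.500 -11.500 -70.000

step 0: Δleader=(-8.000, 25.000, -2.000°), disengaged; cmd=(0,0,0) → follower holds at (-16.000, -5.000, 8.000°)
step 1: Δleader=(13.000, -4.000, -15.000°), disengaged; cmd=(0,0,0) → follower holds at (-16.000, -5.000, 8.000°)
step 2: Δleader=(10.000, 15.000, -38.000°), engaged; cmd=(20.500, 5.500, -57.500°) → follower=(4.500, 0.500, -49.500°)
step 3: Δleader=(-23.000, -6.000, -17.000°), engaged; cmd=(-45.500, -5.000, -26.000°) → follower=(-41.000, -4.500, -75.500°)
step 4: Δleader=(11.000, -14.000, -27.000°), disengaged; cmd=(0,0,0) → follower holds at (-41.000, -4.500, -75.500°)
step 5: Δleader=(24.000, 2.000, -45.000°), disengaged; cmd=(0,0,0) → follower holds at (-41.000, -4.500, -75.500°)
step 6: Δleader=(-4.000, -10.000, 4.000°), engaged; cmd=(-7.500, -7.000, 5.500°) → follower=(-48.500, -11.500, -70.000°)
step 7: Δleader=(-16.000, -20.000, -8.000°), disengaged; cmd=(0,0,0) → follower holds at (-48.500, -11.500, -70.000°)


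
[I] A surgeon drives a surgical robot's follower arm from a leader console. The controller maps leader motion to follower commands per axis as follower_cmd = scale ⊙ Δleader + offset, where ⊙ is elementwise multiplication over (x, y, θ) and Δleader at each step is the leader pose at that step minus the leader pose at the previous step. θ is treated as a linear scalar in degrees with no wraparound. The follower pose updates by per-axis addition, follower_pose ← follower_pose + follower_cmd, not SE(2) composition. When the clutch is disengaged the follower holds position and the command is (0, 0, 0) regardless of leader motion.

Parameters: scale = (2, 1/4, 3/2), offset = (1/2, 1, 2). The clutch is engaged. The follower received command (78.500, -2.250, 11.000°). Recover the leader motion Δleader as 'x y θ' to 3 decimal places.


axis x: (78.500 − 1/2) / (2) = 39.000
axis y: (-2.250 − 1) / (1/4) = -13.000
axis θ: (11.000 − 2) / (3/2) = 6.000

39.000 -13.000 6.000


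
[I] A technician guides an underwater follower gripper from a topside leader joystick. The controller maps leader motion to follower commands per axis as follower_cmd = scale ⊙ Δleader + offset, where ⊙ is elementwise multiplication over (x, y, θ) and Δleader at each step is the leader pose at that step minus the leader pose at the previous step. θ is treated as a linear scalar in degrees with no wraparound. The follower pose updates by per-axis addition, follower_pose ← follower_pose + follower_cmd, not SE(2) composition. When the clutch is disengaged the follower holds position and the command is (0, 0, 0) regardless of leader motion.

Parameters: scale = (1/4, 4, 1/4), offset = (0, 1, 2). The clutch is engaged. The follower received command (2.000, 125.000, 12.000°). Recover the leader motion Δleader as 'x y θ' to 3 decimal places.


axis x: (2.000 − 0) / (1/4) = 8.000
axis y: (125.000 − 1) / (4) = 31.000
axis θ: (12.000 − 2) / (1/4) = 40.000

8.000 31.000 40.000


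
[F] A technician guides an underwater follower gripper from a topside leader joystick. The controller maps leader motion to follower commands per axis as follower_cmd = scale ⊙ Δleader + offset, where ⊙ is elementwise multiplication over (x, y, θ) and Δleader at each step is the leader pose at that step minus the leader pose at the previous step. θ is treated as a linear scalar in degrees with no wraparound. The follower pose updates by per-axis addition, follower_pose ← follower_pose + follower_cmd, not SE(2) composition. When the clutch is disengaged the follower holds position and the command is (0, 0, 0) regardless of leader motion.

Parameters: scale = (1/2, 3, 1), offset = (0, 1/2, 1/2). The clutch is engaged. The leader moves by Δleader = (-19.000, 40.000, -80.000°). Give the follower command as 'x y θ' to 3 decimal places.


-9.500 120.500 -79.500

axis x: 1/2·-19.000 + 0 = -9.500
axis y: 3·40.000 + 1/2 = 120.500
axis θ: 1·-80.000 + 1/2 = -79.500


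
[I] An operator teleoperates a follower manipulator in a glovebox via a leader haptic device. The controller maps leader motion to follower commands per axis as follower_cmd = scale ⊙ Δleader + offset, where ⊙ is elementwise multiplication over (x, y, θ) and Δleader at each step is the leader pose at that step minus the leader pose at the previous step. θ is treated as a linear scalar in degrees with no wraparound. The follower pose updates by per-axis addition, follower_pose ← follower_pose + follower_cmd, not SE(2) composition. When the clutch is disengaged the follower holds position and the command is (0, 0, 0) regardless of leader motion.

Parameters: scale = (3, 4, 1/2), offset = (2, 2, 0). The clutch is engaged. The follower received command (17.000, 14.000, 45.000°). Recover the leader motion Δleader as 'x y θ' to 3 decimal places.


5.000 3.000 90.000

axis x: (17.000 − 2) / (3) = 5.000
axis y: (14.000 − 2) / (4) = 3.000
axis θ: (45.000 − 0) / (1/2) = 90.000


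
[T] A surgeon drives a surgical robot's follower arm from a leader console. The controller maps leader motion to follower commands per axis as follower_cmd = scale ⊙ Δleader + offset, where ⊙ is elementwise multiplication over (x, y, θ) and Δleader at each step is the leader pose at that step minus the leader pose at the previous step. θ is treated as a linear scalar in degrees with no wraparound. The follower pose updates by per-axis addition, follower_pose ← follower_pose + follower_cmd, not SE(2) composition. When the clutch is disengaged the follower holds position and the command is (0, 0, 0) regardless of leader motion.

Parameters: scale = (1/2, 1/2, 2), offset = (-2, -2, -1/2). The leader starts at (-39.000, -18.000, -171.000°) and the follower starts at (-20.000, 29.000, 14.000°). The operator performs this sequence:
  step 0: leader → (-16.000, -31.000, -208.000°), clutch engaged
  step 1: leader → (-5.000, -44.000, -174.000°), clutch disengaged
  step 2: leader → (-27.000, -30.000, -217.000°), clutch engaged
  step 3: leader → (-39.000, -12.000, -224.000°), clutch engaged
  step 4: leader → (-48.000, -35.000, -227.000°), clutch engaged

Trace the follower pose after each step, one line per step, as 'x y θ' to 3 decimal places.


step 0: Δleader=(23.000, -13.000, -37.000°), engaged; cmd=(9.500, -8.500, -74.500°) → follower=(-10.500, 20.500, -60.500°)
step 1: Δleader=(11.000, -13.000, 34.000°), disengaged; cmd=(0,0,0) → follower holds at (-10.500, 20.500, -60.500°)
step 2: Δleader=(-22.000, 14.000, -43.000°), engaged; cmd=(-13.000, 5.000, -86.500°) → follower=(-23.500, 25.500, -147.000°)
step 3: Δleader=(-12.000, 18.000, -7.000°), engaged; cmd=(-8.000, 7.000, -14.500°) → follower=(-31.500, 32.500, -161.500°)
step 4: Δleader=(-9.000, -23.000, -3.000°), engaged; cmd=(-6.500, -13.500, -6.500°) → follower=(-38.000, 19.000, -168.000°)

-10.500 20.500 -60.500
-10.500 20.500 -60.500
-23.500 25.500 -147.000
-31.500 32.500 -161.500
-38.000 19.000 -168.000


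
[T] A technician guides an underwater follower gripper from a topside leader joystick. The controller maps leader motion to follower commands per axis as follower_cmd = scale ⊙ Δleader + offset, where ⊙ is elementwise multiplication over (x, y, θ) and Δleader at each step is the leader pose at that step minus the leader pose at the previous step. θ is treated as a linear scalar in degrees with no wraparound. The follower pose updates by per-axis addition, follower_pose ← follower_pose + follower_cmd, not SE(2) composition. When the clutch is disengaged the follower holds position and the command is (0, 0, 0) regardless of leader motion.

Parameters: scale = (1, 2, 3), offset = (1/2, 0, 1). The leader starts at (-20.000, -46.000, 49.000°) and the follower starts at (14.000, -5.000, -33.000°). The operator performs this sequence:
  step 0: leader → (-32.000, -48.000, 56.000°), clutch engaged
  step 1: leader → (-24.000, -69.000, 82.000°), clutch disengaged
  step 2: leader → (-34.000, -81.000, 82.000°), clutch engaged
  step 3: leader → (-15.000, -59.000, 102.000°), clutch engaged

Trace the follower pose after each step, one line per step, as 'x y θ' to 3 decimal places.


2.500 -9.000 -11.000
2.500 -9.000 -11.000
-7.000 -33.000 -10.000
12.500 11.000 51.000

step 0: Δleader=(-12.000, -2.000, 7.000°), engaged; cmd=(-11.500, -4.000, 22.000°) → follower=(2.500, -9.000, -11.000°)
step 1: Δleader=(8.000, -21.000, 26.000°), disengaged; cmd=(0,0,0) → follower holds at (2.500, -9.000, -11.000°)
step 2: Δleader=(-10.000, -12.000, 0.000°), engaged; cmd=(-9.500, -24.000, 1.000°) → follower=(-7.000, -33.000, -10.000°)
step 3: Δleader=(19.000, 22.000, 20.000°), engaged; cmd=(19.500, 44.000, 61.000°) → follower=(12.500, 11.000, 51.000°)


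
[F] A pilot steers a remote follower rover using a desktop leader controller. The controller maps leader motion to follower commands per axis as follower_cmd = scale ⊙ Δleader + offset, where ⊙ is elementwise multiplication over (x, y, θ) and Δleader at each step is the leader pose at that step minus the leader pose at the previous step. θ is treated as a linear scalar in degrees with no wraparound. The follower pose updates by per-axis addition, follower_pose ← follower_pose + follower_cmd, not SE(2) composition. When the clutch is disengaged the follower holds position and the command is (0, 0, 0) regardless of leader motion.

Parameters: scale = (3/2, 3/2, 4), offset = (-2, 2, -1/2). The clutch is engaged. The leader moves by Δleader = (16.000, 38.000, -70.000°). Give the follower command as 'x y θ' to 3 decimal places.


22.000 59.000 -280.500

axis x: 3/2·16.000 + -2 = 22.000
axis y: 3/2·38.000 + 2 = 59.000
axis θ: 4·-70.000 + -1/2 = -280.500
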